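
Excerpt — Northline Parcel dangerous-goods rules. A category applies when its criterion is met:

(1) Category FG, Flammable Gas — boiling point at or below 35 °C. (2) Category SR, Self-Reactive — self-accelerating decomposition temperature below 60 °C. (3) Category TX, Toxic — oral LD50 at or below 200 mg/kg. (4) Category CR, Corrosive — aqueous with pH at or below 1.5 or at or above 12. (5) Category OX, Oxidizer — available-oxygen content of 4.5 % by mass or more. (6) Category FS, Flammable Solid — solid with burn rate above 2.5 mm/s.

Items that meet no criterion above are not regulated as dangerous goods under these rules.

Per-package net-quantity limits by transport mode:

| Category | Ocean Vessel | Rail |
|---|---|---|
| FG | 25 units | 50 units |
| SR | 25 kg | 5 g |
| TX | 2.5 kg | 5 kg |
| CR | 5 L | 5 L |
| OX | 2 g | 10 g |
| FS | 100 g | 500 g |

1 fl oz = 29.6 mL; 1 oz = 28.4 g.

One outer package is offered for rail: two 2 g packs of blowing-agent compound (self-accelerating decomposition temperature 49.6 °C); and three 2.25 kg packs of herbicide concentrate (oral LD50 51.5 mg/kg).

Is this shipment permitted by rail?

No

The blowing-agent compound has self-accelerating decomposition temperature 49.6 °C, which is < 60 °C, so it is Category SR (Self-Reactive).
Oral LD50 51.5 mg/kg meets the Category TX criterion (Toxic), so the herbicide concentrate is Category TX.
Category TX quantity: three 2.25 kg packs = 6.75 kg.
6.75 kg exceeds the rail limit of 5 kg for Category TX.
Category SR quantity: two 2 g packs = 4 g.
That is within the Category SR rail limit of 5 g.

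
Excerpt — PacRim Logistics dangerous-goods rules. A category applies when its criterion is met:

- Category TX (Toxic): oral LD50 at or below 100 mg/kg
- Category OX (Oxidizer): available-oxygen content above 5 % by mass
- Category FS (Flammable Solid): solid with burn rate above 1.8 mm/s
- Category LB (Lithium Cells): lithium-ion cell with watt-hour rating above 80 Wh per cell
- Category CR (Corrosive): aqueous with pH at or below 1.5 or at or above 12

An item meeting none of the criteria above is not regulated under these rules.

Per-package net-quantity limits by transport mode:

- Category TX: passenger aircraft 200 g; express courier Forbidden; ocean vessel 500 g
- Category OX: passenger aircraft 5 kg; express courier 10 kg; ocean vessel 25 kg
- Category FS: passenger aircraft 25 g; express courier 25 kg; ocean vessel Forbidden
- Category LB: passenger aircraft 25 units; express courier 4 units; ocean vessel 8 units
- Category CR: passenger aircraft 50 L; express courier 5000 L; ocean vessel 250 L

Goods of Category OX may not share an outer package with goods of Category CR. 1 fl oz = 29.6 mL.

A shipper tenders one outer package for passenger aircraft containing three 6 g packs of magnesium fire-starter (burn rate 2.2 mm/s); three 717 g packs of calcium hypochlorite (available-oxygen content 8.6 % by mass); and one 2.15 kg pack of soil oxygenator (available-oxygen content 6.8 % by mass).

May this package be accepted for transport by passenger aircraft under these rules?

Yes

Magnesium fire-starter: burn rate 2.2 mm/s > 1.8 mm/s → Category FS (Flammable Solid).
The calcium hypochlorite has available-oxygen content 8.6 % by mass, which is > 5 % by mass, so it is Category OX (Oxidizer).
Soil oxygenator: available-oxygen content 6.8 % by mass > 5 % by mass → Category OX (Oxidizer).
Category OX net quantity: (three 717 g packs = 2.151 kg) + 2.15 kg = 4.301 kg.
4.301 kg ≤ 5 kg (passenger aircraft limit, Category OX) — within limit.
Category FS quantity: three 6 g packs = 18 g.
That is within the Category FS passenger aircraft limit of 25 g.
The segregation rule (Category OX with Category CR) does not apply to Category OX with Category FS.
Every hazard category is within its passenger aircraft limit and no segregation rule is violated.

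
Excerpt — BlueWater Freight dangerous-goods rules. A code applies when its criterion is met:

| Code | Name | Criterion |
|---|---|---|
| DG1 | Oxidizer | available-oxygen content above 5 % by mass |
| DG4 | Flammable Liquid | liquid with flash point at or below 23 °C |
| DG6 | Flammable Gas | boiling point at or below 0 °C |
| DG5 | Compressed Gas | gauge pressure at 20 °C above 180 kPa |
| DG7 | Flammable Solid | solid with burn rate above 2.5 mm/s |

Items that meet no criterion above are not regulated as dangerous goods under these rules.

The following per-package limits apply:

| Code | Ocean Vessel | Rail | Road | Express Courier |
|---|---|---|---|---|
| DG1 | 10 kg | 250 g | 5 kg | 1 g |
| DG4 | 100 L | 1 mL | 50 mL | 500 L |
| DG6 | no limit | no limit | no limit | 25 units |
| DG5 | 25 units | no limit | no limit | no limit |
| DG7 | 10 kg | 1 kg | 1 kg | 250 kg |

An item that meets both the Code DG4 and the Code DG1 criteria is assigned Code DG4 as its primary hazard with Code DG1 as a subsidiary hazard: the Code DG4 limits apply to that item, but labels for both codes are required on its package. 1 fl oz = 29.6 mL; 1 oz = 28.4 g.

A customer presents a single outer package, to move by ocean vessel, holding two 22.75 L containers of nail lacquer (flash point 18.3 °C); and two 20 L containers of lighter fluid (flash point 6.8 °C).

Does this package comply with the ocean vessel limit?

The nail lacquer has flash point 18.3 °C, which is ≤ 23 °C, so it is Code DG4 (Flammable Liquid).
Flash point 6.8 °C meets the Code DG4 criterion (Flammable Liquid), so the lighter fluid is Code DG4.
Code DG4 net quantity: (two 22.75 L containers = 45.5 L) + (two 20 L containers = 40 L) = 85.5 L.
85.5 L ≤ 100 L (ocean vessel limit, Code DG4) — within limit.

Yes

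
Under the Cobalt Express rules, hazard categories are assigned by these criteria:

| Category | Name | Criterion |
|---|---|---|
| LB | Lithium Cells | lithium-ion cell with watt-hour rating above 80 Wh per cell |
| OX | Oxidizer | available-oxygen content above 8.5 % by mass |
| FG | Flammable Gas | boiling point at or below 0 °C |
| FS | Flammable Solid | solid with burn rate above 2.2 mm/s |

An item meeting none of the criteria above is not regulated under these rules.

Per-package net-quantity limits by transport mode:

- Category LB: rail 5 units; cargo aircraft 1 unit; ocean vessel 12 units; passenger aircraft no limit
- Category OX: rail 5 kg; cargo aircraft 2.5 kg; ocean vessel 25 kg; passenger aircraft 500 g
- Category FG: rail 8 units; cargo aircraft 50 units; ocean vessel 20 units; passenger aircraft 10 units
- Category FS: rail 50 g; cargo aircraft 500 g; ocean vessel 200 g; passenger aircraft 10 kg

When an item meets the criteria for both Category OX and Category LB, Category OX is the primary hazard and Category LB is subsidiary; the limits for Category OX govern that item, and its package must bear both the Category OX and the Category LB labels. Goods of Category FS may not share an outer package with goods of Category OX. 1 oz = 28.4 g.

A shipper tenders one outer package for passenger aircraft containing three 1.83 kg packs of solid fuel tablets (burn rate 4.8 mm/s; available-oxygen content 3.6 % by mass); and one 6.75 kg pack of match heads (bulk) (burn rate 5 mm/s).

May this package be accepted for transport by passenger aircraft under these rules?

With burn rate 4.8 mm/s (> 2.2 mm/s), the solid fuel tablets fall in Category FS.
Match heads (bulk): burn rate 5 mm/s > 2.2 mm/s → Category FS (Flammable Solid).
Total Category FS: (three 1.83 kg packs = 5.49 kg) + 6.75 kg = 12.24 kg.
That exceeds the Category FS passenger aircraft limit of 10 kg.

No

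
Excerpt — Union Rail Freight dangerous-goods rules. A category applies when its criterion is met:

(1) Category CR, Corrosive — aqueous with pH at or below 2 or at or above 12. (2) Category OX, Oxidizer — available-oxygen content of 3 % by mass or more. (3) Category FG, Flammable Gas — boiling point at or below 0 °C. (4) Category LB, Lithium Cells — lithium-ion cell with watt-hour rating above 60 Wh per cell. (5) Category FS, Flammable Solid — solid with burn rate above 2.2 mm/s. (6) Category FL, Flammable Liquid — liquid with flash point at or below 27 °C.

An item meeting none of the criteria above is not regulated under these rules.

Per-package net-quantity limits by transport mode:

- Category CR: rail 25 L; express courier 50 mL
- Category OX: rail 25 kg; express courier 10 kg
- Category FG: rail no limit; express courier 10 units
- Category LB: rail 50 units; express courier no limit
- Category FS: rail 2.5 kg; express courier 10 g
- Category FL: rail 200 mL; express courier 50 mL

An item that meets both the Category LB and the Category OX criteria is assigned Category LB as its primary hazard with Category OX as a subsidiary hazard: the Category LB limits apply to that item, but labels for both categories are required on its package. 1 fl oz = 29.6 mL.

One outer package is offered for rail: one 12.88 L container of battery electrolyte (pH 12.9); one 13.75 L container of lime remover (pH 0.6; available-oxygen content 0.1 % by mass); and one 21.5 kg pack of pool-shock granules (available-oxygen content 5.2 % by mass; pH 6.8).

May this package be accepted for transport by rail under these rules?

No

pH 12.9 meets the Category CR criterion (Corrosive), so the battery electrolyte is Category CR.
The lime remover has pH 0.6, which is ≤ 2, so it is Category CR (Corrosive).
The pool-shock granules have available-oxygen content 5.2 % by mass, which is ≥ 3 % by mass, so they are Category OX (Oxidizer).
Category CR net quantity: 12.88 L + 13.75 L = 26.63 L.
That exceeds the Category CR rail limit of 25 L.
Category OX quantity: 21.5 kg.
21.5 kg ≤ 25 kg (rail limit, Category OX) — within limit.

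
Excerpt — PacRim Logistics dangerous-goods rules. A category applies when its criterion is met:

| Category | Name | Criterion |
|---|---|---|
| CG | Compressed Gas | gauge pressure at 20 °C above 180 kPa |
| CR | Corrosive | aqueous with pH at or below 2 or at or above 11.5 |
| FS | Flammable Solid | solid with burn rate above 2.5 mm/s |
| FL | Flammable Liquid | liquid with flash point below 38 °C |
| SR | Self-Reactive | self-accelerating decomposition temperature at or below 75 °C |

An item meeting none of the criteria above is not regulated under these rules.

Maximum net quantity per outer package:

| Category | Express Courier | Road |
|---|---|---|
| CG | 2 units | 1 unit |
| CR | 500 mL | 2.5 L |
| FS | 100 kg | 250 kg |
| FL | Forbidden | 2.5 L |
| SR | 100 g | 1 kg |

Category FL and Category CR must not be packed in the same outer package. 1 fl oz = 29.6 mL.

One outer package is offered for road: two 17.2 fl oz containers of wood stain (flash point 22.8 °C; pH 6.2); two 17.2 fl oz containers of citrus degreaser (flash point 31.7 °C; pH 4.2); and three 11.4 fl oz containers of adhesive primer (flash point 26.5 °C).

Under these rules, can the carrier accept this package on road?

No

With flash point 22.8 °C (< 38 °C), the wood stain falls in Category FL.
Citrus degreaser: flash point 31.7 °C < 38 °C → Category FL (Flammable Liquid).
Flash point 26.5 °C meets the Category FL criterion (Flammable Liquid), so the adhesive primer is Category FL.
Total Category FL: (two 17.2 fl oz containers = 1018.24 mL) + (two 17.2 fl oz containers = 1018.24 mL) + (three 11.4 fl oz containers = 1012.32 mL) = 3048.8 mL.
That exceeds the Category FL road limit of 2.5 L.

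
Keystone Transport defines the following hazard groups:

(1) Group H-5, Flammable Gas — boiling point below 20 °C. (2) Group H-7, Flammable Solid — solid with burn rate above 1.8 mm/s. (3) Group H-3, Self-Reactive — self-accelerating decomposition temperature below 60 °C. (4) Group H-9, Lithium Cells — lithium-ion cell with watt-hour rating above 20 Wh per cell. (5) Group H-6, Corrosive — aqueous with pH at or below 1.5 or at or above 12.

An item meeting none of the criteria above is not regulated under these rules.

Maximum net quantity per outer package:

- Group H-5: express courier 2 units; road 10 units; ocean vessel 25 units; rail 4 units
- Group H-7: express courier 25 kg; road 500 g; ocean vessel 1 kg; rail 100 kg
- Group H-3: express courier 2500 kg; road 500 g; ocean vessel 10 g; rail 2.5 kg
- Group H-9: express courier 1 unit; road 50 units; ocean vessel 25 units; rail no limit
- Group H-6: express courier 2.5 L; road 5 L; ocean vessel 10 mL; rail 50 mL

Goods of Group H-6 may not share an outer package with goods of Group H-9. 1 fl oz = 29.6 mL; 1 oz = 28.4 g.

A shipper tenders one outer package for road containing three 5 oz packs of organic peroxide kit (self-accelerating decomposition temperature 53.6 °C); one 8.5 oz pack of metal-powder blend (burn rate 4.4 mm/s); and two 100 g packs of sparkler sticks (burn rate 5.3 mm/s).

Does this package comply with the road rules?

Organic peroxide kit: self-accelerating decomposition temperature 53.6 °C < 60 °C → Group H-3 (Self-Reactive).
Burn rate 4.4 mm/s meets the Group H-7 criterion (Flammable Solid), so the metal-powder blend is Group H-7.
The sparkler sticks have burn rate 5.3 mm/s, which is > 1.8 mm/s, so they are Group H-7 (Flammable Solid).
Group H-7 net quantity: (one 8.5 oz pack = 241.4 g) + (two 100 g packs = 200 g) = 441.4 g.
441.4 g ≤ 500 g (road limit, Group H-7) — within limit.
Group H-3 quantity: three 5 oz packs = 426 g.
426 g ≤ 500 g (road limit, Group H-3) — within limit.
The segregation rule (Group H-6 with Group H-9) does not apply to Group H-7 with Group H-3.
Every hazard group is within its road limit and no segregation rule is violated.

Yes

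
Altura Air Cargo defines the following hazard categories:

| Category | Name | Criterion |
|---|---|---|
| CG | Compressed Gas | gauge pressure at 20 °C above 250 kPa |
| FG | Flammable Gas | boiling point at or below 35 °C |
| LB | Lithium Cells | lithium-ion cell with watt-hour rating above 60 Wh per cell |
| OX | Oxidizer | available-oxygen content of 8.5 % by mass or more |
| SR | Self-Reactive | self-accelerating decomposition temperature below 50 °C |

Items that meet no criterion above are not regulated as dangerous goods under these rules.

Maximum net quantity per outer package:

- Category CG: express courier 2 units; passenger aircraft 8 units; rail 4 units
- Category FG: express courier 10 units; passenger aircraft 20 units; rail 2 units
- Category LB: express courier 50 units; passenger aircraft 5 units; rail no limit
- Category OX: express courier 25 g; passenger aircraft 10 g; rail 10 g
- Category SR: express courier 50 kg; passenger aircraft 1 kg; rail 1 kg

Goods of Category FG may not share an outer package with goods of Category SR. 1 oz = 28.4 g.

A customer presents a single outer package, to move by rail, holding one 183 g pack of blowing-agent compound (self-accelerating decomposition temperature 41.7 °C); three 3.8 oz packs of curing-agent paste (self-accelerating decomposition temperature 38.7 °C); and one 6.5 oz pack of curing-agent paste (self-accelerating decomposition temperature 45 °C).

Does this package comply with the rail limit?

With self-accelerating decomposition temperature 41.7 °C (< 50 °C), the blowing-agent compound falls in Category SR.
The curing-agent paste has self-accelerating decomposition temperature 38.7 °C, which is < 50 °C, so it is Category SR (Self-Reactive).
With self-accelerating decomposition temperature 45 °C (< 50 °C), the curing-agent paste falls in Category SR.
Category SR net quantity: 183 g + (three 3.8 oz packs = 323.76 g) + (one 6.5 oz pack = 184.6 g) = 691.36 g.
That is within the Category SR rail limit of 1 kg.

Yes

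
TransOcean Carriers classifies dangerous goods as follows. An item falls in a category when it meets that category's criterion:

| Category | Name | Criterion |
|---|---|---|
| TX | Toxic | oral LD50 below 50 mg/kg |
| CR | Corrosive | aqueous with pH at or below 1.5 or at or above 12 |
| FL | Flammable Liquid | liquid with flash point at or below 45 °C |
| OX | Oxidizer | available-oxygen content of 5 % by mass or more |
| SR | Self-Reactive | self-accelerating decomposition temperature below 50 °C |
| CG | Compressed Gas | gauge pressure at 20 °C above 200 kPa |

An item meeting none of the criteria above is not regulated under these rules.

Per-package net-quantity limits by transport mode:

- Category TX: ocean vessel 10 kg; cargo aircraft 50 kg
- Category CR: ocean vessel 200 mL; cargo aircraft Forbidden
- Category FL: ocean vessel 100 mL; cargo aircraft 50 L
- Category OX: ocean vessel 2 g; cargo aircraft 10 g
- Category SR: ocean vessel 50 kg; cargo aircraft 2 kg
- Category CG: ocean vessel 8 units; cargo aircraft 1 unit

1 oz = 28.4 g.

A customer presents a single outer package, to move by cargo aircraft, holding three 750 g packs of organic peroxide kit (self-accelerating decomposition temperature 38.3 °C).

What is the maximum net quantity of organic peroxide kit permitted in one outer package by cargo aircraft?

Self-accelerating decomposition temperature 38.3 °C meets the Category SR criterion (Self-Reactive), so the organic peroxide kit is Category SR.
The cargo aircraft limit for Category SR is 2 kg.

2 kg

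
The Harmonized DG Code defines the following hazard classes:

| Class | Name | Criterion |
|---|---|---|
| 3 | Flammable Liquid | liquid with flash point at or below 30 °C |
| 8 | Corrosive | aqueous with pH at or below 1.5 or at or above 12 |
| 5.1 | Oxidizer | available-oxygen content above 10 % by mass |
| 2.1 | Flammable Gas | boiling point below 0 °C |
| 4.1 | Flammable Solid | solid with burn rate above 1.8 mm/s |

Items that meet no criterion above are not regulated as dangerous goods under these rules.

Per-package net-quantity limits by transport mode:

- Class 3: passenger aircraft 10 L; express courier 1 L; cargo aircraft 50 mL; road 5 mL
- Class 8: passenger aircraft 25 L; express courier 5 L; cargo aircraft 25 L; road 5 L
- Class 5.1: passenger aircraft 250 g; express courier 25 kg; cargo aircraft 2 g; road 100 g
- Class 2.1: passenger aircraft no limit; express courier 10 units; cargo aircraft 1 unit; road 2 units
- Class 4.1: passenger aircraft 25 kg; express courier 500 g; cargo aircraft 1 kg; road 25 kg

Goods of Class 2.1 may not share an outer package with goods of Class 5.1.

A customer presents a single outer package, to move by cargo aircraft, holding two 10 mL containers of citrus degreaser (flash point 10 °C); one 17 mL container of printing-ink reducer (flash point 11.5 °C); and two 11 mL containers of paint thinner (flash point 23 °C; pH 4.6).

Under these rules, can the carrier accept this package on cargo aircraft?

Citrus degreaser: flash point 10 °C ≤ 30 °C → Class 3 (Flammable Liquid).
Flash point 11.5 °C meets the Class 3 criterion (Flammable Liquid), so the printing-ink reducer is Class 3.
With flash point 23 °C (≤ 30 °C), the paint thinner falls in Class 3.
Class 3 net quantity: (two 10 mL containers = 20 mL) + 17 mL + (two 11 mL containers = 22 mL) = 59 mL.
That exceeds the Class 3 cargo aircraft limit of 50 mL.

No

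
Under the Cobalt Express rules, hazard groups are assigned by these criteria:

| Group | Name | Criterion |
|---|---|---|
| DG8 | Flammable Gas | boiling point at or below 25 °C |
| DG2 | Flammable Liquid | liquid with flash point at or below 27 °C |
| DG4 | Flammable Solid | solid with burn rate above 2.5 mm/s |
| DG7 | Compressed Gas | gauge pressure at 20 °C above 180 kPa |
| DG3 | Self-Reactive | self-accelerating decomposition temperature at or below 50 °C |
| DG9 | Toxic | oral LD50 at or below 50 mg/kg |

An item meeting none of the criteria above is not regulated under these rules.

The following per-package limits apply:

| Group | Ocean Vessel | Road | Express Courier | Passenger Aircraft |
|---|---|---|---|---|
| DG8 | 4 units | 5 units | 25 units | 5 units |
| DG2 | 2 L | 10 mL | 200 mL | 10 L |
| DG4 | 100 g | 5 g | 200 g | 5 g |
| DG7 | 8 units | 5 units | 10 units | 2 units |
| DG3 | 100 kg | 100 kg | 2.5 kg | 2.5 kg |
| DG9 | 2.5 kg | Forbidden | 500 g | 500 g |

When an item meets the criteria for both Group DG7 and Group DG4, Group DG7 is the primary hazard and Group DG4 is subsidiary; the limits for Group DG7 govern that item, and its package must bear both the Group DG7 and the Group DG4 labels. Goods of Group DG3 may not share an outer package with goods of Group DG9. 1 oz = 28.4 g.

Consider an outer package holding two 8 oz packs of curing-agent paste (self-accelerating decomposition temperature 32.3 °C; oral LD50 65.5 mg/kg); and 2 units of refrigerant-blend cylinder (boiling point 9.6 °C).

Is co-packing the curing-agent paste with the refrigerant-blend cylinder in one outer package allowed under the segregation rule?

Yes

With self-accelerating decomposition temperature 32.3 °C (≤ 50 °C), the curing-agent paste falls in Group DG3.
The refrigerant-blend cylinder has boiling point 9.6 °C, which is ≤ 25 °C, so it is Group DG8 (Flammable Gas).
No segregation rule bars Group DG3 with Group DG8.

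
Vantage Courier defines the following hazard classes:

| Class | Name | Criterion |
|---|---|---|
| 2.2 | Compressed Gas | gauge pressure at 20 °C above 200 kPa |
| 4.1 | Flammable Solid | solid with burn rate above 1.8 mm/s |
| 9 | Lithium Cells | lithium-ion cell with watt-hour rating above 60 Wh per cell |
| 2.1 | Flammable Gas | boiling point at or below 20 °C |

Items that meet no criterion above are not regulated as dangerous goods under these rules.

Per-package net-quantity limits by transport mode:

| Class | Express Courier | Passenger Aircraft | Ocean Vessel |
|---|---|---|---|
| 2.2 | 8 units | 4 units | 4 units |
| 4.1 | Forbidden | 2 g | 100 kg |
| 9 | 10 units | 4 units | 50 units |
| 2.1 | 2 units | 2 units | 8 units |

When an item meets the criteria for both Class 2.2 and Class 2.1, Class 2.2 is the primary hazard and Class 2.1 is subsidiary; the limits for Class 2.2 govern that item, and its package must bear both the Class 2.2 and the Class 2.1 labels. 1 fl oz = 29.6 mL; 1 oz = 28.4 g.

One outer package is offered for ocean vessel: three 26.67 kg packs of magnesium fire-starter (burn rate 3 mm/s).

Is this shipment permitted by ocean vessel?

Yes

Magnesium fire-starter: burn rate 3 mm/s > 1.8 mm/s → Class 4.1 (Flammable Solid).
Class 4.1 quantity: three 26.67 kg packs = 80.01 kg.
80.01 kg ≤ 100 kg (ocean vessel limit, Class 4.1) — within limit.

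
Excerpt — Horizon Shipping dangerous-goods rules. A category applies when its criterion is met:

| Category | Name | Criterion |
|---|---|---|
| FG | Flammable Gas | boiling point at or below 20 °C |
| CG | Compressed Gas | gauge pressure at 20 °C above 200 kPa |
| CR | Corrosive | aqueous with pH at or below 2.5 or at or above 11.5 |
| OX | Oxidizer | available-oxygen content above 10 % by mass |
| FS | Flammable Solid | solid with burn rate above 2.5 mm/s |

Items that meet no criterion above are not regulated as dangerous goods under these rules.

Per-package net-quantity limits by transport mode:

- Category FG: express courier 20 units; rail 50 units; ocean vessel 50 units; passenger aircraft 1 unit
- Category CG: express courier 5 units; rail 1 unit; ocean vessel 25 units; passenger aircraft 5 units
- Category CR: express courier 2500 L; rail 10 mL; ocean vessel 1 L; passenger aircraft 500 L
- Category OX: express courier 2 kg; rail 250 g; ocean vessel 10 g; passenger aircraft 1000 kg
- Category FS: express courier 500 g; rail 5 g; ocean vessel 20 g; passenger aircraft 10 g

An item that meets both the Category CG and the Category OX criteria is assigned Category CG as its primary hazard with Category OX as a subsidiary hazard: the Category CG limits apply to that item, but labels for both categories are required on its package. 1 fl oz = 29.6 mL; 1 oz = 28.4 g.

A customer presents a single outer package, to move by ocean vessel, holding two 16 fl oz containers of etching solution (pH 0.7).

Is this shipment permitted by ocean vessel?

Yes

The etching solution has pH 0.7, which is ≤ 2.5, so it is Category CR (Corrosive).
Category CR quantity: two 16 fl oz containers = 947.2 mL.
947.2 mL ≤ 1 L (ocean vessel limit, Category CR) — within limit.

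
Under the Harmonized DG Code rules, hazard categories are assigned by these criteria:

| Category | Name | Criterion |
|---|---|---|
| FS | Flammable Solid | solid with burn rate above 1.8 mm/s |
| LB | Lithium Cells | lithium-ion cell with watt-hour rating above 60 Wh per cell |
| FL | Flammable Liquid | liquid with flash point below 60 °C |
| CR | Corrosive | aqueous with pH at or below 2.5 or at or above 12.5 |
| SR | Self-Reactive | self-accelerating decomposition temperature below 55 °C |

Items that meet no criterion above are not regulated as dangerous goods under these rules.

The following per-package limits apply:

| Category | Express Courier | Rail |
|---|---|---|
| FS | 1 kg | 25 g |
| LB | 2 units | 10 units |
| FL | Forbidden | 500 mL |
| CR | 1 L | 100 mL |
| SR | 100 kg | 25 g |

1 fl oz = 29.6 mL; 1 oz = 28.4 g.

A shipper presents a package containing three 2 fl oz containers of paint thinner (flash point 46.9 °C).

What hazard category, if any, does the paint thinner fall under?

Flash point 46.9 °C meets the Category FL criterion (Flammable Liquid), so the paint thinner is Category FL.

Category FL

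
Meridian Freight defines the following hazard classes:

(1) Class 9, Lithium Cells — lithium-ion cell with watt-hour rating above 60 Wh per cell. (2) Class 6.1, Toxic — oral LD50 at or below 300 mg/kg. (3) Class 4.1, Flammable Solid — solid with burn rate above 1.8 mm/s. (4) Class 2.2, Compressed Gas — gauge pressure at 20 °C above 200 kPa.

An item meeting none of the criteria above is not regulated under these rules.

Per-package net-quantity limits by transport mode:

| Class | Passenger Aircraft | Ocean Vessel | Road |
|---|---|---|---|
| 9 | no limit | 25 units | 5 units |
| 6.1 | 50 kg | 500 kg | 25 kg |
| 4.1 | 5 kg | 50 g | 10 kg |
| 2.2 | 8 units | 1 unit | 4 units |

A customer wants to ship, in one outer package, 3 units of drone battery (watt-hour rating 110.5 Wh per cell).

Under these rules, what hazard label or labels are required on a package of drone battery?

Drone battery: watt-hour rating 110.5 Wh per cell > 60 Wh per cell → Class 9 (Lithium Cells).
Only the Class 9 label is required.

Class 9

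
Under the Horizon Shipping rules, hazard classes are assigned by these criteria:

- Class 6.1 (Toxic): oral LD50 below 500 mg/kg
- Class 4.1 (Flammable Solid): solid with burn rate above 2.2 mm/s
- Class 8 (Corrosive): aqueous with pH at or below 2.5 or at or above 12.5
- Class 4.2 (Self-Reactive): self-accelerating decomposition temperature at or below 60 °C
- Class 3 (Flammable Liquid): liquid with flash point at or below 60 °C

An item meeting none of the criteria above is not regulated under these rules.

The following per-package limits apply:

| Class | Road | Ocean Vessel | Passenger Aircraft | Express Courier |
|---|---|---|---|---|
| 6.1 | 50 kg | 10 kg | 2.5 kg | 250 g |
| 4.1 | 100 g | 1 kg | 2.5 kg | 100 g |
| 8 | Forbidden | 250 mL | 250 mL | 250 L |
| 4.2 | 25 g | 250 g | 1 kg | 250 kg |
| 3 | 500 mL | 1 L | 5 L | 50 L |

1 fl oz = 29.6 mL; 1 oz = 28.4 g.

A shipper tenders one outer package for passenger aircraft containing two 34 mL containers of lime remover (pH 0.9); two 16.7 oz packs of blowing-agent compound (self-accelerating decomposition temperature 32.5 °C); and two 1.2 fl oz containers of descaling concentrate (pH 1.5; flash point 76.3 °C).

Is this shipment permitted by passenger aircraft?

Yes

pH 0.9 meets the Class 8 criterion (Corrosive), so the lime remover is Class 8.
The blowing-agent compound has self-accelerating decomposition temperature 32.5 °C, which is ≤ 60 °C, so it is Class 4.2 (Self-Reactive).
With pH 1.5 (≤ 2.5), the descaling concentrate falls in Class 8.
Class 4.2 quantity: two 16.7 oz packs = 948.56 g.
That is within the Class 4.2 passenger aircraft limit of 1 kg.
Class 8 net quantity: (two 34 mL containers = 68 mL) + (two 1.2 fl oz containers = 71.04 mL) = 139.04 mL.
That is within the Class 8 passenger aircraft limit of 250 mL.
Every hazard class is within its passenger aircraft limit and no segregation rule is violated.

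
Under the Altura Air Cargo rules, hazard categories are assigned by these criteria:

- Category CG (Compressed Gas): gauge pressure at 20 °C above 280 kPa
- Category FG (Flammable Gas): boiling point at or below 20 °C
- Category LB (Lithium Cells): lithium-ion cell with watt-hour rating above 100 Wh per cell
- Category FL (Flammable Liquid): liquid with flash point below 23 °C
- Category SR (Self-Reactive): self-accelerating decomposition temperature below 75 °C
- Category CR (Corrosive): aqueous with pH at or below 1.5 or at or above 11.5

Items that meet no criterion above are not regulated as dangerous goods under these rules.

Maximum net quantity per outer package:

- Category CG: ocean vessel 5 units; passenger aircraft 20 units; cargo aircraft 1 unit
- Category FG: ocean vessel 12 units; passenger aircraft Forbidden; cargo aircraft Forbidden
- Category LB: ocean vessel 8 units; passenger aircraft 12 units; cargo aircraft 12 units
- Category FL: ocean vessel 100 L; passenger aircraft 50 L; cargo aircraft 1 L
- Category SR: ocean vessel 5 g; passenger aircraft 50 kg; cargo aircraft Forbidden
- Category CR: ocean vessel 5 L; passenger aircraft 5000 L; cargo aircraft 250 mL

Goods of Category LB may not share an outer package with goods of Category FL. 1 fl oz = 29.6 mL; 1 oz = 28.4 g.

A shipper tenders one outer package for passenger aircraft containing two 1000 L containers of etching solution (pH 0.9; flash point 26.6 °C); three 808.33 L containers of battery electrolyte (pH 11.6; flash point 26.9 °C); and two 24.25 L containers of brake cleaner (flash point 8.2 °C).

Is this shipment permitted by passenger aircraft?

Etching solution: pH 0.9 ≤ 1.5 → Category CR (Corrosive).
pH 11.6 meets the Category CR criterion (Corrosive), so the battery electrolyte is Category CR.
Brake cleaner: flash point 8.2 °C < 23 °C → Category FL (Flammable Liquid).
Total Category CR: (two 1000 L containers = 2000 L) + (three 808.33 L containers = 2424.99 L) = 4424.99 L.
4424.99 L ≤ 5000 L (passenger aircraft limit, Category CR) — within limit.
Category FL quantity: two 24.25 L containers = 48.5 L.
48.5 L is within the passenger aircraft limit of 50 L for Category FL.
The segregation rule (Category LB with Category FL) does not apply to Category CR with Category FL.
Every hazard category is within its passenger aircraft limit and no segregation rule is violated.

Yes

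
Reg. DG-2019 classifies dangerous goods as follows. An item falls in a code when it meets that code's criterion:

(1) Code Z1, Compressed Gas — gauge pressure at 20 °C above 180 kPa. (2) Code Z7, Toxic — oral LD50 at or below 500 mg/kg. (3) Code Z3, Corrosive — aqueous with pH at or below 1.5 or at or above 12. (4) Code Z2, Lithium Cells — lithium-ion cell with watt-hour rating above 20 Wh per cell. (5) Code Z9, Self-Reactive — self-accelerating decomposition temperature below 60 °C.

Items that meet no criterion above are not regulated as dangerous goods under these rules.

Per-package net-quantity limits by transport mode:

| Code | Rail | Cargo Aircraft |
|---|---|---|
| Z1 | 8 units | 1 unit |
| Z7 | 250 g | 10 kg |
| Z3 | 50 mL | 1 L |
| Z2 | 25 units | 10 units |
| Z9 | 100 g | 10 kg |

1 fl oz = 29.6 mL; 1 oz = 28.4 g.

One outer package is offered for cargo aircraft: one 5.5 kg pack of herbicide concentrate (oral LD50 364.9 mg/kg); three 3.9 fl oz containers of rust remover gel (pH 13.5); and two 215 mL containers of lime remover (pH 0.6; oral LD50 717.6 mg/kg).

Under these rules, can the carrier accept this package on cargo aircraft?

Yes

With oral LD50 364.9 mg/kg (≤ 500 mg/kg), the herbicide concentrate falls in Code Z7.
With pH 13.5 (≥ 12), the rust remover gel falls in Code Z3.
With pH 0.6 (≤ 1.5), the lime remover falls in Code Z3.
Total Code Z3: (three 3.9 fl oz containers = 346.32 mL) + (two 215 mL containers = 430 mL) = 776.32 mL.
That is within the Code Z3 cargo aircraft limit of 1 L.
Code Z7 quantity: 5.5 kg.
5.5 kg is within the cargo aircraft limit of 10 kg for Code Z7.
Every hazard code is within its cargo aircraft limit and no segregation rule is violated.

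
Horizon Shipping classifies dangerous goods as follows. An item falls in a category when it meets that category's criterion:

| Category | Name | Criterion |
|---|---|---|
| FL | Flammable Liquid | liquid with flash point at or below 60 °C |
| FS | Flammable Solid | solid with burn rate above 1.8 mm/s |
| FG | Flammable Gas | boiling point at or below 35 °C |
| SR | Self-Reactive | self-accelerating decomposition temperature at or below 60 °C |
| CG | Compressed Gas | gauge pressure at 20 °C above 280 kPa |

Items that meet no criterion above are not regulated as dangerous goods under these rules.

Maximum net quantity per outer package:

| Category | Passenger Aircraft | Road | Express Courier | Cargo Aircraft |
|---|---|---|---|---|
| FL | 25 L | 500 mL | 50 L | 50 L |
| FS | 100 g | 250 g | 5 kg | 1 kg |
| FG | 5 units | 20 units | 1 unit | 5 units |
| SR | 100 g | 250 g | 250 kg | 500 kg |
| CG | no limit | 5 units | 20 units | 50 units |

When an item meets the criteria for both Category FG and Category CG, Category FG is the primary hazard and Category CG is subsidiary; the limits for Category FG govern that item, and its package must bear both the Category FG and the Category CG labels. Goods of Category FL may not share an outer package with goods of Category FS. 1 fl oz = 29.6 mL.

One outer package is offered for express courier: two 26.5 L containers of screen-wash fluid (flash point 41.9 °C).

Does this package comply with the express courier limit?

No

The screen-wash fluid has flash point 41.9 °C, which is ≤ 60 °C, so it is Category FL (Flammable Liquid).
Category FL quantity: two 26.5 L containers = 53 L.
That exceeds the Category FL express courier limit of 50 L.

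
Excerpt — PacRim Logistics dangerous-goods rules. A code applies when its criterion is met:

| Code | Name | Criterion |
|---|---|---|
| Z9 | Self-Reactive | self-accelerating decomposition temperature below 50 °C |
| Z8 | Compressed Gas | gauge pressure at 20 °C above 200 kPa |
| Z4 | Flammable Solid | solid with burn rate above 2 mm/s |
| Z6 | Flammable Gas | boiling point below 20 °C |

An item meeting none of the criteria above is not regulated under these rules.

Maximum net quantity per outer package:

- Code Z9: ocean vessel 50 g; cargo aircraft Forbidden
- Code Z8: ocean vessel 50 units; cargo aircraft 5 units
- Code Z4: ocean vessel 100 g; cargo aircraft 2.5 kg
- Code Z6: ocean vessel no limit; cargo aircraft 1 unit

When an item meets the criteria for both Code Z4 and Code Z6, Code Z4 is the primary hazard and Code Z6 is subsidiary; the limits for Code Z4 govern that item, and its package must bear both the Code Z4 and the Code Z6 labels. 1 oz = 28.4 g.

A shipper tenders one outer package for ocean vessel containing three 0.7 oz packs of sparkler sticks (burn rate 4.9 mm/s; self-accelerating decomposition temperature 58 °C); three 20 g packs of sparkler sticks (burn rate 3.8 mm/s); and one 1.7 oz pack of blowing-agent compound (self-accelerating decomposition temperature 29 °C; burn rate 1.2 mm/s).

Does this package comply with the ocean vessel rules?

Burn rate 4.9 mm/s meets the Code Z4 criterion (Flammable Solid), so the sparkler sticks are Code Z4.
The sparkler sticks have burn rate 3.8 mm/s, which is > 2 mm/s, so they are Code Z4 (Flammable Solid).
Blowing-agent compound: self-accelerating decomposition temperature 29 °C < 50 °C → Code Z9 (Self-Reactive).
Code Z4 net quantity: (three 0.7 oz packs = 59.64 g) + (three 20 g packs = 60 g) = 119.64 g.
119.64 g > 100 g (ocean vessel limit, Code Z4) — over the limit.
Code Z9 quantity: one 1.7 oz pack = 48.28 g.
48.28 g is within the ocean vessel limit of 50 g for Code Z9.

No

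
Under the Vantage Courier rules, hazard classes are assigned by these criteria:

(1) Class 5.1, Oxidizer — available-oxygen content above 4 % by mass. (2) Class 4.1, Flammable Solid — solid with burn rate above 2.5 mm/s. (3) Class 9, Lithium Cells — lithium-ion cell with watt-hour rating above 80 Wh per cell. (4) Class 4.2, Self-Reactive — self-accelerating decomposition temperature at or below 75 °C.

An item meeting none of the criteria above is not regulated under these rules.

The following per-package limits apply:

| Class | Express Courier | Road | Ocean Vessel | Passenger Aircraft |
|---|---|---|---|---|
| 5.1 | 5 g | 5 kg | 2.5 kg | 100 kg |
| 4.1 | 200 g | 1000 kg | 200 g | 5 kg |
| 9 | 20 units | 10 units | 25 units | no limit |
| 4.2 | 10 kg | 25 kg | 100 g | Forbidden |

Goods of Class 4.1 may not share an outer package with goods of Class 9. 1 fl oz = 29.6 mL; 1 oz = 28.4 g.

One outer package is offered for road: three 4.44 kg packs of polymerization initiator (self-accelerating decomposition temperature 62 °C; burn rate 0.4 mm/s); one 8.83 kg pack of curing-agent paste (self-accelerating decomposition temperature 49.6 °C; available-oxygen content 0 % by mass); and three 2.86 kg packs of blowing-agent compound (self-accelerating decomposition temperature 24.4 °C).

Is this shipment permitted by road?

No

With self-accelerating decomposition temperature 62 °C (≤ 75 °C), the polymerization initiator falls in Class 4.2.
The curing-agent paste has self-accelerating decomposition temperature 49.6 °C, which is ≤ 75 °C, so it is Class 4.2 (Self-Reactive).
Self-accelerating decomposition temperature 24.4 °C meets the Class 4.2 criterion (Self-Reactive), so the blowing-agent compound is Class 4.2.
Class 4.2 net quantity: (three 4.44 kg packs = 13.32 kg) + 8.83 kg + (three 2.86 kg packs = 8.58 kg) = 30.73 kg.
30.73 kg > 25 kg (road limit, Class 4.2) — over the limit.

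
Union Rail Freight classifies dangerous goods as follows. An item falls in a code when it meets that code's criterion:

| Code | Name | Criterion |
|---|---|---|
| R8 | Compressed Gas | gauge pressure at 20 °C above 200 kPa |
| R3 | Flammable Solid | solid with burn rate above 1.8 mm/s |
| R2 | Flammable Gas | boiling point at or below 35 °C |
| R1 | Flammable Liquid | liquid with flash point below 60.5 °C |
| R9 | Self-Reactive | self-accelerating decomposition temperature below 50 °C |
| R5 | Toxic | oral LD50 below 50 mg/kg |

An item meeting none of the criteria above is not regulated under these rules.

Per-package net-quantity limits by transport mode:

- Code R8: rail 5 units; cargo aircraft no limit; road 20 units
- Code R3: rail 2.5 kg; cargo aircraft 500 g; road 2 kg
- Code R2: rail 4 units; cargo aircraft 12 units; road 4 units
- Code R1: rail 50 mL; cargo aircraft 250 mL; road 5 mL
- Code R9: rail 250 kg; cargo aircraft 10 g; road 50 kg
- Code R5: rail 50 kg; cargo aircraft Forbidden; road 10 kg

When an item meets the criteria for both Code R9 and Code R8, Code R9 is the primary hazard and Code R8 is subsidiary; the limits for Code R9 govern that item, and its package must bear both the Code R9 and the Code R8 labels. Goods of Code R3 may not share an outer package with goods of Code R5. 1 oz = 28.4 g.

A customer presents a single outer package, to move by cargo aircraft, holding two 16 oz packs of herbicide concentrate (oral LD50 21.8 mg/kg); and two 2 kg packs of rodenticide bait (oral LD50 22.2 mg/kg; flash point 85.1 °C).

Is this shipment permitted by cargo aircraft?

No

The herbicide concentrate has oral LD50 21.8 mg/kg, which is < 50 mg/kg, so it is Code R5 (Toxic).
Oral LD50 22.2 mg/kg meets the Code R5 criterion (Toxic), so the rodenticide bait is Code R5.
Code R5 net quantity: (two 16 oz packs = 908.8 g) + (two 2 kg packs = 4 kg) = 4908.8 g.
Code R5 is Forbidden by cargo aircraft.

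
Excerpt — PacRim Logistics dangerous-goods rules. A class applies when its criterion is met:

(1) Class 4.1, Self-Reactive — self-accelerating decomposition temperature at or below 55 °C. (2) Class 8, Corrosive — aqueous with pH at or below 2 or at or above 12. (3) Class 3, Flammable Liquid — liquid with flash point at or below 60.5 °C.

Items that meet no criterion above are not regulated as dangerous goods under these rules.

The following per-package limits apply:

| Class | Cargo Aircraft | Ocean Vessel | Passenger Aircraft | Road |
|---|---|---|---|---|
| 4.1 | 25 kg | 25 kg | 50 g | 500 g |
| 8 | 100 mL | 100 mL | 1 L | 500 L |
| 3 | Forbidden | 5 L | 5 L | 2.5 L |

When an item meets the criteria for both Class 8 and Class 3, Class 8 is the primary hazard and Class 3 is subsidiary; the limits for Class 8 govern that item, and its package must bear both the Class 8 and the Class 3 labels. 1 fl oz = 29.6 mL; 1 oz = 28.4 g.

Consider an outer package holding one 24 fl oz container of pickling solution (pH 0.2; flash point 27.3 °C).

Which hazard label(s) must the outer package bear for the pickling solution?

pH 0.2 meets the Class 8 criterion (Corrosive), so the pickling solution is Class 8.
The pickling solution has flash point 27.3 °C, which is ≤ 60.5 °C, so it is Class 3 (Flammable Liquid).
By the precedence rule Class 8 is primary and Class 3 is subsidiary, and that rule requires both labels on the package.

Class 3 and 8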